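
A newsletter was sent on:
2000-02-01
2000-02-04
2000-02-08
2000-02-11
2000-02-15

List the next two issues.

2000-02-18, 2000-02-22

Gaps: 3, 4, 3, 4 days — not constant, but cyclic with period 2.
The events fall on every Tuesday and Friday.
Next Friday: 2000-02-18.
The following Tuesday is 2000-02-22.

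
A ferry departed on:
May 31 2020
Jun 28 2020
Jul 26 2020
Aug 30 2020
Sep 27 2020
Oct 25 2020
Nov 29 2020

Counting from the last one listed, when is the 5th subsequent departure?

Apr 25 2021

All Sundays; the gaps (28, 28, 35, 28, 28, 35) vary with month length.
This is the last Sunday of each month.
December 2020 ends with Sunday Dec 27 2020.
Last Sunday of January 2021: Jan 31 2021.
February 2021 ends with Sunday Feb 28 2021.
Last Sunday of March 2021: Mar 28 2021.
April 2021 ends with Sunday Apr 25 2021.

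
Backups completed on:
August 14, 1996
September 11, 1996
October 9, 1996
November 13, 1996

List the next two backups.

December 11, 1996; January 8, 1997

Gaps: 28, 28, 35 days — a mix of 28 and 35. Every date is a Wednesday.
Each is the 2nd Wednesday of its month.
December 1996 — 2nd Wednesday is December 11, 1996.
2nd Wednesday of January 1997: January 8, 1997.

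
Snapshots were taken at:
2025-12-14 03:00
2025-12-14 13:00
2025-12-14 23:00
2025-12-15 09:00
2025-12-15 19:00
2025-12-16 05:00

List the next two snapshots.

2025-12-16 15:00, 2025-12-17 01:00

Gaps: 10, 10, 10, 10, 10 hours — each event is 10 hours after the previous one.
2025-12-16 05:00 + 10 h = 2025-12-16 15:00.
2025-12-16 15:00 + 10 h = 2025-12-17 01:00.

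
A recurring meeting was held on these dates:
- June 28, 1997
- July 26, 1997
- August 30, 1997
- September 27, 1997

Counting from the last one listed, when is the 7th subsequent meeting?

April 25, 1998

All Saturdays; the gaps (28, 35, 28) vary with month length.
This is the last Saturday of each month.
Last Saturday of October 1997: October 25, 1997.
November 1997 ends with Saturday November 29, 1997.
December 1997 ends with Saturday December 27, 1997.
Last Saturday of January 1998: January 31, 1998.
Last Saturday of February 1998: February 28, 1998.
Last Saturday of March 1998: March 28, 1998.
April 1998 ends with Saturday April 25, 1998.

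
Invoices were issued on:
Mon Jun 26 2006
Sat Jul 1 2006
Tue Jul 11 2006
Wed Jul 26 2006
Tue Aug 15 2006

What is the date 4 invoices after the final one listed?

Gaps: 5, 10, 15, 20 days — each gap is 5 larger than the previous one.
Next gap: 25 days. Tue Aug 15 2006 + 25 days = Sat Sep 9 2006.
Next gap: 30 days. Sat Sep 9 2006 + 30 days = Mon Oct 9 2006.
Next gap: 35 days. Mon Oct 9 2006 + 35 days = Mon Nov 13 2006.
Next gap: 40 days. Mon Nov 13 2006 + 40 days = Sat Dec 23 2006.

Sat Dec 23 2006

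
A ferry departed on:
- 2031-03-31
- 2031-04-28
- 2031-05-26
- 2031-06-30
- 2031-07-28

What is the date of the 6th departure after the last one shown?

These are Mondays with 28, 28, 35, 28-day gaps.
Each is the final Monday of its month — 2031-03-31 is past the 28th, so '4th Monday' doesn't fit.
August 2031 ends with Monday 2031-08-25.
September 2031 ends with Monday 2031-09-29.
October 2031 ends with Monday 2031-10-27.
Last Monday of November 2031: 2031-11-24.
December 2031 ends with Monday 2031-12-29.
Last Monday of January 2032: 2032-01-26.

2032-01-26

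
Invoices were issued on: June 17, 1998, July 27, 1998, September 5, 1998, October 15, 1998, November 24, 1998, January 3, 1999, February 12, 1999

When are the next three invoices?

March 24, 1999; May 3, 1999; June 12, 1999

Gaps between consecutive events: 40, 40, 40, 40, 40, 40 days — a constant 40-day interval.
February 12, 1999 + 40 days = March 24, 1999.
March 24, 1999 + 40 days = May 3, 1999.
May 3, 1999 + 40 days = June 12, 1999.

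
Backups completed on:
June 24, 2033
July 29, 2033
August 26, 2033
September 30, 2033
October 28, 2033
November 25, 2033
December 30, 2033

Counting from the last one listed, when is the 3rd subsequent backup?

These are Fridays with 35, 28, 35, 28, 28, 35-day gaps.
Each is the final Friday of its month — July 29, 2033 is past the 28th, so '4th Friday' doesn't fit.
Last Friday of January 2034: January 27, 2034.
Last Friday of February 2034: February 24, 2034.
Last Friday of March 2034: March 31, 2034.

March 31, 2034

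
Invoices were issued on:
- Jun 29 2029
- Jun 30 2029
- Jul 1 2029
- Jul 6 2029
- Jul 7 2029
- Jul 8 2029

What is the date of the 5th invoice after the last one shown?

Jul 21 2029

Gaps: 1, 1, 5, 1, 1 days — not constant, but cyclic with period 3.
The events fall on every Friday, Saturday and Sunday.
Next Friday: Jul 13 2029.
Next Saturday: Jul 14 2029.
The following Sunday is Jul 15 2029.
The following Friday is Jul 20 2029.
Next Saturday: Jul 21 2029.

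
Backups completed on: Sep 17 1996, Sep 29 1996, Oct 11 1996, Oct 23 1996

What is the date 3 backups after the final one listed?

The spacing is 12, 12, 12 days — always 12 days.
Oct 23 1996 + 12 days = Nov 4 1996.
Nov 4 1996 + 12 days = Nov 16 1996.
Nov 16 1996 + 12 days = Nov 28 1996.

Nov 28 1996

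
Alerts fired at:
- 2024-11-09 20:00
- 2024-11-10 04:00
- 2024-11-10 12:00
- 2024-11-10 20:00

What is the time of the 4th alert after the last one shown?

2024-11-12 04:00

The interval is a steady 8 hours (8, 8, 8).
2024-11-10 20:00 + 8 h = 2024-11-11 04:00.
2024-11-11 04:00 + 8 h = 2024-11-11 12:00.
2024-11-11 12:00 + 8 h = 2024-11-11 20:00.
2024-11-11 20:00 + 8 h = 2024-11-12 04:00.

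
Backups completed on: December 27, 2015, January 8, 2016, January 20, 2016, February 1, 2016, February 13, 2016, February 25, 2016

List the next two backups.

March 8, 2016; March 20, 2016

The spacing is 12, 12, 12, 12, 12 days — always 12 days.
February 25, 2016 + 12 days = March 8, 2016.
March 8, 2016 + 12 days = March 20, 2016.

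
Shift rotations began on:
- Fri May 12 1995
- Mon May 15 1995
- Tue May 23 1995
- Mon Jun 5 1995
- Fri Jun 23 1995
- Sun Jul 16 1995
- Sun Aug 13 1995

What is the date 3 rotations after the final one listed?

The spacing grows by 5 each time: 3, 8, 13, 18, 23, 28 days.
Next gap: 33 days. Sun Aug 13 1995 + 33 days = Fri Sep 15 1995.
Next gap: 38 days. Fri Sep 15 1995 + 38 days = Mon Oct 23 1995.
Next gap: 43 days. Mon Oct 23 1995 + 43 days = Tue Dec 5 1995.

Tue Dec 5 1995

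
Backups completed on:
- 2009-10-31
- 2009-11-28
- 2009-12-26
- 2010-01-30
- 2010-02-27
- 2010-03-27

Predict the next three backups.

2010-04-24, 2010-05-29, 2010-06-26

Every date is a Saturday; gaps 28, 28, 35, 28, 28 days.
Each is the last Saturday of its month (at least one falls on the 29th or later, ruling out '4th Saturday').
Last Saturday of April 2010: 2010-04-24.
May 2010 ends with Saturday 2010-05-29.
June 2010 ends with Saturday 2010-06-26.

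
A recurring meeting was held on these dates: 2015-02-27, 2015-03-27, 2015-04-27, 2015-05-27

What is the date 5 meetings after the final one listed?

The day-of-month is always 27 (28, 31, 30 days between events).
So this recurs on the 27th of each month.
Next: June 2015 → 2015-06-27.
July 2015: 2015-07-27.
August 2015: 2015-08-27.
Next: September 2015 → 2015-09-27.
Next: October 2015 → 2015-10-27.

2015-10-27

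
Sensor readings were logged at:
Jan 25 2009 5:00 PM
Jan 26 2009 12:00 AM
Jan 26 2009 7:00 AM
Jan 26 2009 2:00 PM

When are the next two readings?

The interval is a steady 7 hours (7, 7, 7).
Jan 26 2009 2:00 PM + 7 h = Jan 26 2009 9:00 PM.
Jan 26 2009 9:00 PM + 7 h = Jan 27 2009 4:00 AM.

Jan 26 2009 9:00 PM, Jan 27 2009 4:00 AM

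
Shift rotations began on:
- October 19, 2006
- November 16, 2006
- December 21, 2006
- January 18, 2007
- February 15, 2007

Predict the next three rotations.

All dates are Thursdays, 28, 35, 28, 28 days apart.
Specifically, the 3rd Thursday of each month.
3rd Thursday of March 2007: March 15, 2007.
April 2007 — 3rd Thursday is April 19, 2007.
3rd Thursday of May 2007: May 17, 2007.

March 15, 2007; April 19, 2007; May 17, 2007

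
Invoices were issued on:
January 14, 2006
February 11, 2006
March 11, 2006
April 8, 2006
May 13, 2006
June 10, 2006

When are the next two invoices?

July 8, 2006; August 12, 2006

All dates are Saturdays, 28, 28, 28, 35, 28 days apart.
Specifically, the 2nd Saturday of each month.
July 2006 — 2nd Saturday is July 8, 2006.
August 2006 — 2nd Saturday is August 12, 2006.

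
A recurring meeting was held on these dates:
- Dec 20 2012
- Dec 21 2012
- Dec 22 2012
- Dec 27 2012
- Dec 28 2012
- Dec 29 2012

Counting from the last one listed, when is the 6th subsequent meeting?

Gaps: 1, 1, 5, 1, 1 days — not constant, but cyclic with period 3.
The events fall on every Thursday, Friday and Saturday.
The following Thursday is Jan 3 2013.
Next Friday: Jan 4 2013.
Next Saturday: Jan 5 2013.
Next Thursday: Jan 10 2013.
Next Friday: Jan 11 2013.
Next Saturday: Jan 12 2013.

Jan 12 2013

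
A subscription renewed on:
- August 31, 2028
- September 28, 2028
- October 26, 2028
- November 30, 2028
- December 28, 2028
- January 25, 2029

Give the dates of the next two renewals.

February 22, 2029; March 29, 2029

All Thursdays; the gaps (28, 28, 35, 28, 28) vary with month length.
This is the last Thursday of each month.
Last Thursday of February 2029: February 22, 2029.
Last Thursday of March 2029: March 29, 2029.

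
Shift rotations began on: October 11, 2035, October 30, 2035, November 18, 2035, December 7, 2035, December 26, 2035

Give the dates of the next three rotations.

The spacing is 19, 19, 19, 19 days — always 19 days.
December 26, 2035 + 19 days = January 14, 2036.
January 14, 2036 + 19 days = February 2, 2036.
February 2, 2036 + 19 days = February 21, 2036.

January 14, 2036; February 2, 2036; February 21, 2036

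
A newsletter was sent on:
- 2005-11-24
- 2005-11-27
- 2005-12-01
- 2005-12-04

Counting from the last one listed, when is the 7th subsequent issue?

2005-12-29

Gaps: 3, 4, 3 days — not constant, but cyclic with period 2.
The events fall on every Thursday and Sunday.
The following Thursday is 2005-12-08.
Next Sunday: 2005-12-11.
The following Thursday is 2005-12-15.
Next Sunday: 2005-12-18.
The following Thursday is 2005-12-22.
Next Sunday: 2005-12-25.
The following Thursday is 2005-12-29.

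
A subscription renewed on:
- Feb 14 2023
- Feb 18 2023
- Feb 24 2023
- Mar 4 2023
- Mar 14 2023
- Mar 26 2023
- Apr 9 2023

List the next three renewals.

Apr 25 2023, May 13 2023, Jun 2 2023

Intervals are 4, 6, 8, 10, 12, 14 days — an arithmetic progression with common difference 2.
Next gap: 16 days. Apr 9 2023 + 16 days = Apr 25 2023.
Next gap: 18 days. Apr 25 2023 + 18 days = May 13 2023.
Next gap: 20 days. May 13 2023 + 20 days = Jun 2 2023.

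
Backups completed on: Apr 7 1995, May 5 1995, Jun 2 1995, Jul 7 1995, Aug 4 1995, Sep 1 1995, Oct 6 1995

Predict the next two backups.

These are Fridays at 28- or 35-day spacing (28, 28, 35, 28, 28, 35).
The pattern: 1st Friday of the month.
1st Friday of November 1995: Nov 3 1995.
1st Friday of December 1995: Dec 1 1995.

Nov 3 1995, Dec 1 1995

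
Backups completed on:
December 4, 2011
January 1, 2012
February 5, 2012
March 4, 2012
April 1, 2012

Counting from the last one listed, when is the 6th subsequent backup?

These are Sundays at 28- or 35-day spacing (28, 35, 28, 28).
The pattern: 1st Sunday of the month.
May 2012 — 1st Sunday is May 6, 2012.
June 2012 — 1st Sunday is June 3, 2012.
July 2012 — 1st Sunday is July 1, 2012.
1st Sunday of August 2012: August 5, 2012.
September 2012 — 1st Sunday is September 2, 2012.
1st Sunday of October 2012: October 7, 2012.

October 7, 2012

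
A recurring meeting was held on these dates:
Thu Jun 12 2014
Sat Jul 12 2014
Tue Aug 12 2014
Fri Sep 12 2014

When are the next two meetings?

Each date is the 12th; the gaps (30, 31, 31) track the month lengths.
The rule is the 12th of each month.
Next: October 2014 → Sun Oct 12 2014.
Next: November 2014 → Wed Nov 12 2014.

Sun Oct 12 2014, Wed Nov 12 2014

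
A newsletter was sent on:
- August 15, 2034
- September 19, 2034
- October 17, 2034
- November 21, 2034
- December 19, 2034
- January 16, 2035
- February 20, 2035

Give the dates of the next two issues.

March 20, 2035; April 17, 2035

Gaps: 35, 28, 35, 28, 28, 35 days — a mix of 28 and 35. Every date is a Tuesday.
Each is the 3rd Tuesday of its month.
3rd Tuesday of March 2035: March 20, 2035.
April 2035 — 3rd Tuesday is April 17, 2035.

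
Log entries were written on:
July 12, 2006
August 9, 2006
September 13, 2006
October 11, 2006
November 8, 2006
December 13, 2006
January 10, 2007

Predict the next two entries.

February 14, 2007; March 14, 2007

All dates are Wednesdays, 28, 35, 28, 28, 35, 28 days apart.
Specifically, the 2nd Wednesday of each month.
2nd Wednesday of February 2007: February 14, 2007.
March 2007 — 2nd Wednesday is March 14, 2007.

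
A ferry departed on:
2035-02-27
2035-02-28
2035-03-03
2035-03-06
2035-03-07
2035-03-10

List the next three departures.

Gaps: 1, 3, 3, 1, 3 days — not constant, but cyclic with period 3.
The events fall on every Tuesday, Wednesday and Saturday.
Next Tuesday: 2035-03-13.
Next Wednesday: 2035-03-14.
Next Saturday: 2035-03-17.

2035-03-13, 2035-03-14, 2035-03-17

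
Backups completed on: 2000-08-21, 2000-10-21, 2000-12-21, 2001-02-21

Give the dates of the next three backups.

2001-04-21, 2001-06-21, 2001-08-21

The day-of-month is always 21 (61, 61, 62 days between events).
So this recurs on the 21st of every 2 months.
April 2001: 2001-04-21.
June 2001: 2001-06-21.
August 2001: 2001-08-21.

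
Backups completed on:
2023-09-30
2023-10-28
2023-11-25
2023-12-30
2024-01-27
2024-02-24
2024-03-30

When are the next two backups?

2024-04-27, 2024-05-25

All Saturdays; the gaps (28, 28, 35, 28, 28, 35) vary with month length.
This is the last Saturday of each month.
April 2024 ends with Saturday 2024-04-27.
Last Saturday of May 2024: 2024-05-25.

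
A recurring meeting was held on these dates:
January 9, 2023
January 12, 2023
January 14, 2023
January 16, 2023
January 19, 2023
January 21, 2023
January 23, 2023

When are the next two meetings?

The gap pattern 3, 2, 2, 3, 2, 2 repeats every 3 events.
These are the Mondays, Thursdays and Saturdays of each week.
Next Thursday: January 26, 2023.
Next Saturday: January 28, 2023.

January 26, 2023; January 28, 2023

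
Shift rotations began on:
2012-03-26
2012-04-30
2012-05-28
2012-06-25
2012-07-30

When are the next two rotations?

Every date is a Monday; gaps 35, 28, 28, 35 days.
Each is the last Monday of its month (at least one falls on the 29th or later, ruling out '4th Monday').
Last Monday of August 2012: 2012-08-27.
September 2012 ends with Monday 2012-09-24.

2012-08-27, 2012-09-24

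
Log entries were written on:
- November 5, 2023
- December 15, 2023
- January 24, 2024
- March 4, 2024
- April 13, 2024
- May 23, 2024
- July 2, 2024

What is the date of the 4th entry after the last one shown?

The spacing is 40, 40, 40, 40, 40, 40 days — always 40 days.
July 2, 2024 + 40 days = August 11, 2024.
August 11, 2024 + 40 days = September 20, 2024.
September 20, 2024 + 40 days = October 30, 2024.
October 30, 2024 + 40 days = December 9, 2024.

December 9, 2024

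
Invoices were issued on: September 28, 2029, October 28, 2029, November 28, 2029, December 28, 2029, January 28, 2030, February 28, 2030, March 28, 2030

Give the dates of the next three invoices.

The day-of-month is always 28 (30, 31, 30, 31, 31, 28 days between events).
So this recurs on the 28th of each month.
Next: April 2030 → April 28, 2030.
May 2030: May 28, 2030.
June 2030: June 28, 2030.

April 28, 2030; May 28, 2030; June 28, 2030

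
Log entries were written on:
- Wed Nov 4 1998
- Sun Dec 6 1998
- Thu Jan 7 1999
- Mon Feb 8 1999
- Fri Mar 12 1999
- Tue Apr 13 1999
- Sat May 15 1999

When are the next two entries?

Wed Jun 16 1999, Sun Jul 18 1999

Gaps between consecutive events: 32, 32, 32, 32, 32, 32 days — a constant 32-day interval.
Sat May 15 1999 + 32 days = Wed Jun 16 1999.
Wed Jun 16 1999 + 32 days = Sun Jul 18 1999.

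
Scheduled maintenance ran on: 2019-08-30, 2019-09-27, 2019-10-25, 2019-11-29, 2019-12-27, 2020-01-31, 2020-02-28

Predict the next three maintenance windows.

2020-03-27, 2020-04-24, 2020-05-29

These are Fridays with 28, 28, 35, 28, 35, 28-day gaps.
Each is the final Friday of its month — 2019-08-30 is past the 28th, so '4th Friday' doesn't fit.
March 2020 ends with Friday 2020-03-27.
Last Friday of April 2020: 2020-04-24.
Last Friday of May 2020: 2020-05-29.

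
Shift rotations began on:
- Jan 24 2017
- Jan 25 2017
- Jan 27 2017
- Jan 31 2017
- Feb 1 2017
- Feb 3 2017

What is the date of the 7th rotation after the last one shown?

Gaps: 1, 2, 4, 1, 2 days — not constant, but cyclic with period 3.
The events fall on every Tuesday, Wednesday and Friday.
The following Tuesday is Feb 7 2017.
Next Wednesday: Feb 8 2017.
The following Friday is Feb 10 2017.
The following Tuesday is Feb 14 2017.
Next Wednesday: Feb 15 2017.
Next Friday: Feb 17 2017.
Next Tuesday: Feb 21 2017.

Feb 21 2017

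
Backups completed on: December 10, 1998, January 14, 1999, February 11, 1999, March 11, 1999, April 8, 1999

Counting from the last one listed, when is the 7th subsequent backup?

All dates are Thursdays, 35, 28, 28, 28 days apart.
Specifically, the 2nd Thursday of each month.
May 1999 — 2nd Thursday is May 13, 1999.
2nd Thursday of June 1999: June 10, 1999.
2nd Thursday of July 1999: July 8, 1999.
2nd Thursday of August 1999: August 12, 1999.
September 1999 — 2nd Thursday is September 9, 1999.
October 1999 — 2nd Thursday is October 14, 1999.
2nd Thursday of November 1999: November 11, 1999.

November 11, 1999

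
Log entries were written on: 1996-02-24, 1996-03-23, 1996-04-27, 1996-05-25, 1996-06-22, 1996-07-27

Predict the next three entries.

1996-08-24, 1996-09-28, 1996-10-26

These are Saturdays at 28- or 35-day spacing (28, 35, 28, 28, 35).
The pattern: 4th Saturday of the month.
August 1996 — 4th Saturday is 1996-08-24.
4th Saturday of September 1996: 1996-09-28.
4th Saturday of October 1996: 1996-10-26.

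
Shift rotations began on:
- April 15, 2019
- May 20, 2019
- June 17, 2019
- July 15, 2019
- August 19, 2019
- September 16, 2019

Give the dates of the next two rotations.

These are Mondays at 28- or 35-day spacing (35, 28, 28, 35, 28).
The pattern: 3rd Monday of the month.
October 2019 — 3rd Monday is October 21, 2019.
3rd Monday of November 2019: November 18, 2019.

October 21, 2019; November 18, 2019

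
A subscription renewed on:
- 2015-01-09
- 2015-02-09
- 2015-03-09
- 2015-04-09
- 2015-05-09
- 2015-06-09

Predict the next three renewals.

Each date is the 9th; the gaps (31, 28, 31, 30, 31) track the month lengths.
The rule is the 9th of each month.
Next: July 2015 → 2015-07-09.
August 2015: 2015-08-09.
Next: September 2015 → 2015-09-09.

2015-07-09, 2015-08-09, 2015-09-09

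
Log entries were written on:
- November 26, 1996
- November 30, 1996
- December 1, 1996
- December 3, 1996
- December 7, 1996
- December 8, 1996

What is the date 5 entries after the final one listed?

December 21, 1996

Every event lands on a Tuesday or Saturday or Sunday (gaps cycle 4, 1, 2, 4, 1).
So the schedule is: every Tuesday, Saturday and Sunday.
The following Tuesday is December 10, 1996.
Next Saturday: December 14, 1996.
The following Sunday is December 15, 1996.
Next Tuesday: December 17, 1996.
Next Saturday: December 21, 1996.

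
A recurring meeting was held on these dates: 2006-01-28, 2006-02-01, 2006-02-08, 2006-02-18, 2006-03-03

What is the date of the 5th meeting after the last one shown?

2006-06-21

Intervals are 4, 7, 10, 13 days — an arithmetic progression with common difference 3.
Next gap: 16 days. 2006-03-03 + 16 days = 2006-03-19.
Next gap: 19 days. 2006-03-19 + 19 days = 2006-04-07.
Next gap: 22 days. 2006-04-07 + 22 days = 2006-04-29.
Next gap: 25 days. 2006-04-29 + 25 days = 2006-05-24.
Next gap: 28 days. 2006-05-24 + 28 days = 2006-06-21.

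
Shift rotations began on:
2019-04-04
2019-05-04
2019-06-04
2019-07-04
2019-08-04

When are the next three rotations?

Each date is the 4th; the gaps (30, 31, 30, 31) track the month lengths.
The rule is the 4th of each month.
September 2019: 2019-09-04.
Next: October 2019 → 2019-10-04.
November 2019: 2019-11-04.

2019-09-04, 2019-10-04, 2019-11-04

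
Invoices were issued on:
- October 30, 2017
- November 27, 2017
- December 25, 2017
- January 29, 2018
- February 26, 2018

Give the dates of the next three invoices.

Every date is a Monday; gaps 28, 28, 35, 28 days.
Each is the last Monday of its month (at least one falls on the 29th or later, ruling out '4th Monday').
March 2018 ends with Monday March 26, 2018.
April 2018 ends with Monday April 30, 2018.
Last Monday of May 2018: May 28, 2018.

March 26, 2018; April 30, 2018; May 28, 2018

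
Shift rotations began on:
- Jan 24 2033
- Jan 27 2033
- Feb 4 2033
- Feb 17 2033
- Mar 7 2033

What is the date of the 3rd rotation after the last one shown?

May 30 2033

Gaps: 3, 8, 13, 18 days — each gap is 5 larger than the previous one.
Next gap: 23 days. Mar 7 2033 + 23 days = Mar 30 2033.
Next gap: 28 days. Mar 30 2033 + 28 days = Apr 27 2033.
Next gap: 33 days. Apr 27 2033 + 33 days = May 30 2033.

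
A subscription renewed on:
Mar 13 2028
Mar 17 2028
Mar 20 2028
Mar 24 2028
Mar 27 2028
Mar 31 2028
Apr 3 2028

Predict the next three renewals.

Apr 7 2028, Apr 10 2028, Apr 14 2028

Gaps: 4, 3, 4, 3, 4, 3 days — not constant, but cyclic with period 2.
The events fall on every Monday and Friday.
Next Friday: Apr 7 2028.
Next Monday: Apr 10 2028.
The following Friday is Apr 14 2028.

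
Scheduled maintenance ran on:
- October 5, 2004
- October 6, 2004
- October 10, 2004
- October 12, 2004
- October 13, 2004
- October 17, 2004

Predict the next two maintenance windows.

October 19, 2004; October 20, 2004

Every event lands on a Tuesday or Wednesday or Sunday (gaps cycle 1, 4, 2, 1, 4).
So the schedule is: every Tuesday, Wednesday and Sunday.
Next Tuesday: October 19, 2004.
Next Wednesday: October 20, 2004.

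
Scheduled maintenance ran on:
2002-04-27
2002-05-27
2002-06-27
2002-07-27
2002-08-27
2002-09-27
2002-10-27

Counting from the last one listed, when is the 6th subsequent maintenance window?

2003-04-27

Each date is the 27th; the gaps (30, 31, 30, 31, 31, 30) track the month lengths.
The rule is the 27th of each month.
Next: November 2002 → 2002-11-27.
Next: December 2002 → 2002-12-27.
Next: January 2003 → 2003-01-27.
Next: February 2003 → 2003-02-27.
Next: March 2003 → 2003-03-27.
April 2003: 2003-04-27.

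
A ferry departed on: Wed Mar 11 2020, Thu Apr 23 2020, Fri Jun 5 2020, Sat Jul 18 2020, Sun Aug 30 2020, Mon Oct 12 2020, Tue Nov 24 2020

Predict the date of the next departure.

Wed Jan 6 2021

The spacing is 43, 43, 43, 43, 43, 43 days — always 43 days.
Tue Nov 24 2020 + 43 days = Wed Jan 6 2021.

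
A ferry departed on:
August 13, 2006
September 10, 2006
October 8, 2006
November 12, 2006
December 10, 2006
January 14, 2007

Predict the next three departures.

All dates are Sundays, 28, 28, 35, 28, 35 days apart.
Specifically, the 2nd Sunday of each month.
2nd Sunday of February 2007: February 11, 2007.
March 2007 — 2nd Sunday is March 11, 2007.
2nd Sunday of April 2007: April 8, 2007.

February 11, 2007; March 11, 2007; April 8, 2007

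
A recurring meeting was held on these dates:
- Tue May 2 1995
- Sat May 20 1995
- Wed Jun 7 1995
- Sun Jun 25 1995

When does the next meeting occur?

Thu Jul 13 1995

The spacing is 18, 18, 18 days — always 18 days.
Sun Jun 25 1995 + 18 days = Thu Jul 13 1995.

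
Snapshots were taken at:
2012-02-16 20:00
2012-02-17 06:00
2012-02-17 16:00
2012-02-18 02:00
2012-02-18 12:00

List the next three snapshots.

Spacing: 10, 10, 10, 10 h — constant 10 h.
2012-02-18 12:00 + 10 h = 2012-02-18 22:00.
2012-02-18 22:00 + 10 h = 2012-02-19 08:00.
2012-02-19 08:00 + 10 h = 2012-02-19 18:00.

2012-02-18 22:00, 2012-02-19 08:00, 2012-02-19 18:00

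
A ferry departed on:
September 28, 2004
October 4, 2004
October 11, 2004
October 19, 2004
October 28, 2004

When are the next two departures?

Gaps: 6, 7, 8, 9 days — each gap is 1 larger than the previous one.
Next gap: 10 days. October 28, 2004 + 10 days = November 7, 2004.
Next gap: 11 days. November 7, 2004 + 11 days = November 18, 2004.

November 7, 2004; November 18, 2004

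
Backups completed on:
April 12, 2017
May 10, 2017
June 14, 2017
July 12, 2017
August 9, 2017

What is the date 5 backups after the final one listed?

January 10, 2018

All dates are Wednesdays, 28, 35, 28, 28 days apart.
Specifically, the 2nd Wednesday of each month.
September 2017 — 2nd Wednesday is September 13, 2017.
2nd Wednesday of October 2017: October 11, 2017.
2nd Wednesday of November 2017: November 8, 2017.
2nd Wednesday of December 2017: December 13, 2017.
2nd Wednesday of January 2018: January 10, 2018.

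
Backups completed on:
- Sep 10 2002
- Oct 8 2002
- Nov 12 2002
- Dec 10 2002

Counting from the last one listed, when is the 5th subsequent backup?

These are Tuesdays at 28- or 35-day spacing (28, 35, 28).
The pattern: 2nd Tuesday of the month.
January 2003 — 2nd Tuesday is Jan 14 2003.
February 2003 — 2nd Tuesday is Feb 11 2003.
March 2003 — 2nd Tuesday is Mar 11 2003.
April 2003 — 2nd Tuesday is Apr 8 2003.
May 2003 — 2nd Tuesday is May 13 2003.

May 13 2003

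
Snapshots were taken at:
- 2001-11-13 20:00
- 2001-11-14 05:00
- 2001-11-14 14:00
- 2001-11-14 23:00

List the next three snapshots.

2001-11-15 08:00, 2001-11-15 17:00, 2001-11-16 02:00

The interval is a steady 9 hours (9, 9, 9).
2001-11-14 23:00 + 9 h = 2001-11-15 08:00.
2001-11-15 08:00 + 9 h = 2001-11-15 17:00.
2001-11-15 17:00 + 9 h = 2001-11-16 02:00.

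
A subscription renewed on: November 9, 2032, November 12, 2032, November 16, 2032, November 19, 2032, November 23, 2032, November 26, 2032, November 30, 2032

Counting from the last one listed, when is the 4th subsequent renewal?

December 14, 2032

Every event lands on a Tuesday or Friday (gaps cycle 3, 4, 3, 4, 3, 4).
So the schedule is: every Tuesday and Friday.
Next Friday: December 3, 2032.
Next Tuesday: December 7, 2032.
Next Friday: December 10, 2032.
Next Tuesday: December 14, 2032.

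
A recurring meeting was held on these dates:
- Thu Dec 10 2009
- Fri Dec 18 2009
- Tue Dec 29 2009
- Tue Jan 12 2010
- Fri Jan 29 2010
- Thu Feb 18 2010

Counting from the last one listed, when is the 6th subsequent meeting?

Intervals are 8, 11, 14, 17, 20 days — an arithmetic progression with common difference 3.
Next gap: 23 days. Thu Feb 18 2010 + 23 days = Sat Mar 13 2010.
Next gap: 26 days. Sat Mar 13 2010 + 26 days = Thu Apr 8 2010.
Next gap: 29 days. Thu Apr 8 2010 + 29 days = Fri May 7 2010.
Next gap: 32 days. Fri May 7 2010 + 32 days = Tue Jun 8 2010.
Next gap: 35 days. Tue Jun 8 2010 + 35 days = Tue Jul 13 2010.
Next gap: 38 days. Tue Jul 13 2010 + 38 days = Fri Aug 20 2010.

Fri Aug 20 2010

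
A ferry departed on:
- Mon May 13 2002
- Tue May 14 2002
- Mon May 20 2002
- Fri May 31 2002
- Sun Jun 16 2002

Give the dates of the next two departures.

Sun Jul 7 2002, Fri Aug 2 2002

The spacing grows by 5 each time: 1, 6, 11, 16 days.
Next gap: 21 days. Sun Jun 16 2002 + 21 days = Sun Jul 7 2002.
Next gap: 26 days. Sun Jul 7 2002 + 26 days = Fri Aug 2 2002.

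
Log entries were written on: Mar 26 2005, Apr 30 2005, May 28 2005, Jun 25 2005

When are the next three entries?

Jul 30 2005, Aug 27 2005, Sep 24 2005

All Saturdays; the gaps (35, 28, 28) vary with month length.
This is the last Saturday of each month.
July 2005 ends with Saturday Jul 30 2005.
Last Saturday of August 2005: Aug 27 2005.
Last Saturday of September 2005: Sep 24 2005.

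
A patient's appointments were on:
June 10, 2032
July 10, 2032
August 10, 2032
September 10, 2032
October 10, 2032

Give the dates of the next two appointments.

November 10, 2032; December 10, 2032

Each date is the 10th; the gaps (30, 31, 31, 30) track the month lengths.
The rule is the 10th of each month.
November 2032: November 10, 2032.
Next: December 2032 → December 10, 2032.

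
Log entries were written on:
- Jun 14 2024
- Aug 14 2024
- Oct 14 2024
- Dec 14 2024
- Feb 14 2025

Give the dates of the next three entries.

Apr 14 2025, Jun 14 2025, Aug 14 2025

The day-of-month is always 14 (61, 61, 61, 62 days between events).
So this recurs on the 14th of every 2 months.
April 2025: Apr 14 2025.
Next: June 2025 → Jun 14 2025.
August 2025: Aug 14 2025.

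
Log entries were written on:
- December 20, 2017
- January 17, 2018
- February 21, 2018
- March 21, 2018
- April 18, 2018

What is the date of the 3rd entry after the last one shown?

Gaps: 28, 35, 28, 28 days — a mix of 28 and 35. Every date is a Wednesday.
Each is the 3rd Wednesday of its month.
3rd Wednesday of May 2018: May 16, 2018.
June 2018 — 3rd Wednesday is June 20, 2018.
July 2018 — 3rd Wednesday is July 18, 2018.

July 18, 2018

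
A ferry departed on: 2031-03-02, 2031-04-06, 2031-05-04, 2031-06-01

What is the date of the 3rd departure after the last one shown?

2031-09-07

All dates are Sundays, 35, 28, 28 days apart.
Specifically, the 1st Sunday of each month.
July 2031 — 1st Sunday is 2031-07-06.
August 2031 — 1st Sunday is 2031-08-03.
September 2031 — 1st Sunday is 2031-09-07.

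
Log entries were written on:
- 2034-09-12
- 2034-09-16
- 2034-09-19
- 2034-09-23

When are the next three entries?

2034-09-26, 2034-09-30, 2034-10-03

Gaps: 4, 3, 4 days — not constant, but cyclic with period 2.
The events fall on every Tuesday and Saturday.
Next Tuesday: 2034-09-26.
The following Saturday is 2034-09-30.
The following Tuesday is 2034-10-03.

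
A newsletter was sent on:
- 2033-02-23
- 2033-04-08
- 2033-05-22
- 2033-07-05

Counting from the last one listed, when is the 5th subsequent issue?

2034-02-10

The spacing is 44, 44, 44 days — always 44 days.
2033-07-05 + 44 days = 2033-08-18.
2033-08-18 + 44 days = 2033-10-01.
2033-10-01 + 44 days = 2033-11-14.
2033-11-14 + 44 days = 2033-12-28.
2033-12-28 + 44 days = 2034-02-10.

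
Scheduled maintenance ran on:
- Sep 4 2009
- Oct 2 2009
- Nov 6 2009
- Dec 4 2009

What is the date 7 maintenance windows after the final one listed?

Gaps: 28, 35, 28 days — a mix of 28 and 35. Every date is a Friday.
Each is the 1st Friday of its month.
1st Friday of January 2010: Jan 1 2010.
1st Friday of February 2010: Feb 5 2010.
March 2010 — 1st Friday is Mar 5 2010.
1st Friday of April 2010: Apr 2 2010.
May 2010 — 1st Friday is May 7 2010.
1st Friday of June 2010: Jun 4 2010.
July 2010 — 1st Friday is Jul 2 2010.

Jul 2 2010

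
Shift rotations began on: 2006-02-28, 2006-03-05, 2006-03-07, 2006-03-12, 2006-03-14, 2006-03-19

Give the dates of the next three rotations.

Gaps: 5, 2, 5, 2, 5 days — not constant, but cyclic with period 2.
The events fall on every Tuesday and Sunday.
Next Tuesday: 2006-03-21.
The following Sunday is 2006-03-26.
The following Tuesday is 2006-03-28.

2006-03-21, 2006-03-26, 2006-03-28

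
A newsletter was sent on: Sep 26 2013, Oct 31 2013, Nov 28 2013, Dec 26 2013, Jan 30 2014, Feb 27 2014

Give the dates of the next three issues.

Mar 27 2014, Apr 24 2014, May 29 2014

Every date is a Thursday; gaps 35, 28, 28, 35, 28 days.
Each is the last Thursday of its month (at least one falls on the 29th or later, ruling out '4th Thursday').
Last Thursday of March 2014: Mar 27 2014.
Last Thursday of April 2014: Apr 24 2014.
Last Thursday of May 2014: May 29 2014.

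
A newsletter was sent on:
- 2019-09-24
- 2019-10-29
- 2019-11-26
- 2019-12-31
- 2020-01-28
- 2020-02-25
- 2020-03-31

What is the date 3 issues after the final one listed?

Every date is a Tuesday; gaps 35, 28, 35, 28, 28, 35 days.
Each is the last Tuesday of its month (at least one falls on the 29th or later, ruling out '4th Tuesday').
Last Tuesday of April 2020: 2020-04-28.
Last Tuesday of May 2020: 2020-05-26.
June 2020 ends with Tuesday 2020-06-30.

2020-06-30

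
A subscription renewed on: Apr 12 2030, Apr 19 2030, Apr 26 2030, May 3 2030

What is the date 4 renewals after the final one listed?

Every event comes 7 days after the last (7, 7, 7).
May 3 2030 + 7 days = May 10 2030.
May 10 2030 + 7 days = May 17 2030.
May 17 2030 + 7 days = May 24 2030.
May 24 2030 + 7 days = May 31 2030.

May 31 2030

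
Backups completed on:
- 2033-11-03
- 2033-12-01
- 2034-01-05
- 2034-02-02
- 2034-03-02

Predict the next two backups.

2034-04-06, 2034-05-04

These are Thursdays at 28- or 35-day spacing (28, 35, 28, 28).
The pattern: 1st Thursday of the month.
April 2034 — 1st Thursday is 2034-04-06.
1st Thursday of May 2034: 2034-05-04.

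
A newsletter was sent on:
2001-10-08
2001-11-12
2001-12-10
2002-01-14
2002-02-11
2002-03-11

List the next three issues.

2002-04-08, 2002-05-13, 2002-06-10

Gaps: 35, 28, 35, 28, 28 days — a mix of 28 and 35. Every date is a Monday.
Each is the 2nd Monday of its month.
April 2002 — 2nd Monday is 2002-04-08.
May 2002 — 2nd Monday is 2002-05-13.
June 2002 — 2nd Monday is 2002-06-10.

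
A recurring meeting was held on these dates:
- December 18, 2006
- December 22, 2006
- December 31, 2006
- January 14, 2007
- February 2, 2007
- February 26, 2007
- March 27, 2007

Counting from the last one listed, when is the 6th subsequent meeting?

December 31, 2007

The spacing grows by 5 each time: 4, 9, 14, 19, 24, 29 days.
Next gap: 34 days. March 27, 2007 + 34 days = April 30, 2007.
Next gap: 39 days. April 30, 2007 + 39 days = June 8, 2007.
Next gap: 44 days. June 8, 2007 + 44 days = July 22, 2007.
Next gap: 49 days. July 22, 2007 + 49 days = September 9, 2007.
Next gap: 54 days. September 9, 2007 + 54 days = November 2, 2007.
Next gap: 59 days. November 2, 2007 + 59 days = December 31, 2007.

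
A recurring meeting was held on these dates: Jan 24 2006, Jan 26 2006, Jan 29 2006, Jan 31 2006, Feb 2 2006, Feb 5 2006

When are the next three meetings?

Feb 7 2006, Feb 9 2006, Feb 12 2006

Every event lands on a Tuesday or Thursday or Sunday (gaps cycle 2, 3, 2, 2, 3).
So the schedule is: every Tuesday, Thursday and Sunday.
The following Tuesday is Feb 7 2006.
Next Thursday: Feb 9 2006.
The following Sunday is Feb 12 2006.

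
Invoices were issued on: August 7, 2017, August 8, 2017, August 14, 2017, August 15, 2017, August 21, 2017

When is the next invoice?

Gaps: 1, 6, 1, 6 days — not constant, but cyclic with period 2.
The events fall on every Monday and Tuesday.
The following Tuesday is August 22, 2017.

August 22, 2017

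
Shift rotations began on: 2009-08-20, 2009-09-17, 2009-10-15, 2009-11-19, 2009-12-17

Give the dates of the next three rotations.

These are Thursdays at 28- or 35-day spacing (28, 28, 35, 28).
The pattern: 3rd Thursday of the month.
January 2010 — 3rd Thursday is 2010-01-21.
February 2010 — 3rd Thursday is 2010-02-18.
3rd Thursday of March 2010: 2010-03-18.

2010-01-21, 2010-02-18, 2010-03-18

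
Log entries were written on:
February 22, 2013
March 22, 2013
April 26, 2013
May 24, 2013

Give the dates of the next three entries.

June 28, 2013; July 26, 2013; August 23, 2013

Gaps: 28, 35, 28 days — a mix of 28 and 35. Every date is a Friday.
Each is the 4th Friday of its month.
June 2013 — 4th Friday is June 28, 2013.
4th Friday of July 2013: July 26, 2013.
August 2013 — 4th Friday is August 23, 2013.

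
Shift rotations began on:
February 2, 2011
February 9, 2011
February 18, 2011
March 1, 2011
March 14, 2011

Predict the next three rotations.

March 29, 2011; April 15, 2011; May 4, 2011

Gaps: 7, 9, 11, 13 days — each gap is 2 larger than the previous one.
Next gap: 15 days. March 14, 2011 + 15 days = March 29, 2011.
Next gap: 17 days. March 29, 2011 + 17 days = April 15, 2011.
Next gap: 19 days. April 15, 2011 + 19 days = May 4, 2011.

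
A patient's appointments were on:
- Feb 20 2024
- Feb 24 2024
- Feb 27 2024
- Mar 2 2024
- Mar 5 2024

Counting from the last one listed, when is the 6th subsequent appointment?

Gaps: 4, 3, 4, 3 days — not constant, but cyclic with period 2.
The events fall on every Tuesday and Saturday.
Next Saturday: Mar 9 2024.
Next Tuesday: Mar 12 2024.
The following Saturday is Mar 16 2024.
The following Tuesday is Mar 19 2024.
Next Saturday: Mar 23 2024.
The following Tuesday is Mar 26 2024.

Mar 26 2024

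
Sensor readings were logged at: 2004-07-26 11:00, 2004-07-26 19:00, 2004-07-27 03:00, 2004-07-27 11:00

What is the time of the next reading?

2004-07-27 19:00

Spacing: 8, 8, 8 h — constant 8 h.
2004-07-27 11:00 + 8 h = 2004-07-27 19:00.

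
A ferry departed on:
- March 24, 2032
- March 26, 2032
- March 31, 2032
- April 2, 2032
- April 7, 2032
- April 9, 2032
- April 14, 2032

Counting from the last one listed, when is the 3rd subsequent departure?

April 23, 2032

The gap pattern 2, 5, 2, 5, 2, 5 repeats every 2 events.
These are the Wednesdays and Fridays of each week.
The following Friday is April 16, 2032.
Next Wednesday: April 21, 2032.
Next Friday: April 23, 2032.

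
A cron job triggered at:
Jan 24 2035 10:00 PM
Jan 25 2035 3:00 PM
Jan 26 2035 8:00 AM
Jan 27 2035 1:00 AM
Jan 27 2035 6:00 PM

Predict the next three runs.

Gaps: 17, 17, 17, 17 hours — each event is 17 hours after the previous one.
Jan 27 2035 6:00 PM + 17 h = Jan 28 2035 11:00 AM.
Jan 28 2035 11:00 AM + 17 h = Jan 29 2035 4:00 AM.
Jan 29 2035 4:00 AM + 17 h = Jan 29 2035 9:00 PM.

Jan 28 2035 11:00 AM, Jan 29 2035 4:00 AM, Jan 29 2035 9:00 PM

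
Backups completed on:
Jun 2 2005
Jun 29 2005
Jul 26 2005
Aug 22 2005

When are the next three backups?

Sep 18 2005, Oct 15 2005, Nov 11 2005

Gaps between consecutive events: 27, 27, 27 days — a constant 27-day interval.
Aug 22 2005 + 27 days = Sep 18 2005.
Sep 18 2005 + 27 days = Oct 15 2005.
Oct 15 2005 + 27 days = Nov 11 2005.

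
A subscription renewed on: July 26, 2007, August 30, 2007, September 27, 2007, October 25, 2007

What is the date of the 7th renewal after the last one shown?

May 29, 2008

These are Thursdays with 35, 28, 28-day gaps.
Each is the final Thursday of its month — August 30, 2007 is past the 28th, so '4th Thursday' doesn't fit.
Last Thursday of November 2007: November 29, 2007.
Last Thursday of December 2007: December 27, 2007.
Last Thursday of January 2008: January 31, 2008.
Last Thursday of February 2008: February 28, 2008.
Last Thursday of March 2008: March 27, 2008.
April 2008 ends with Thursday April 24, 2008.
Last Thursday of May 2008: May 29, 2008.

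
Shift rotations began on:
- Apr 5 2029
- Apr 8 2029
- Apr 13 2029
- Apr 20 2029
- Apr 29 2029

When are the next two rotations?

May 10 2029, May 23 2029

Gaps: 3, 5, 7, 9 days — each gap is 2 larger than the previous one.
Next gap: 11 days. Apr 29 2029 + 11 days = May 10 2029.
Next gap: 13 days. May 10 2029 + 13 days = May 23 2029.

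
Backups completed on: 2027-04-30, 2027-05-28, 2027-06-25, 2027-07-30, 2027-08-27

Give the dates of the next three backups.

These are Fridays with 28, 28, 35, 28-day gaps.
Each is the final Friday of its month — 2027-04-30 is past the 28th, so '4th Friday' doesn't fit.
Last Friday of September 2027: 2027-09-24.
Last Friday of October 2027: 2027-10-29.
Last Friday of November 2027: 2027-11-26.

2027-09-24, 2027-10-29, 2027-11-26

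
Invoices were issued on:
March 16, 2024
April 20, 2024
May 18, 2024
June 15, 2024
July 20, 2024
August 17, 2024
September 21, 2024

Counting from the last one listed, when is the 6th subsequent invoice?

March 15, 2025

All dates are Saturdays, 35, 28, 28, 35, 28, 35 days apart.
Specifically, the 3rd Saturday of each month.
3rd Saturday of October 2024: October 19, 2024.
3rd Saturday of November 2024: November 16, 2024.
3rd Saturday of December 2024: December 21, 2024.
January 2025 — 3rd Saturday is January 18, 2025.
February 2025 — 3rd Saturday is February 15, 2025.
March 2025 — 3rd Saturday is March 15, 2025.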